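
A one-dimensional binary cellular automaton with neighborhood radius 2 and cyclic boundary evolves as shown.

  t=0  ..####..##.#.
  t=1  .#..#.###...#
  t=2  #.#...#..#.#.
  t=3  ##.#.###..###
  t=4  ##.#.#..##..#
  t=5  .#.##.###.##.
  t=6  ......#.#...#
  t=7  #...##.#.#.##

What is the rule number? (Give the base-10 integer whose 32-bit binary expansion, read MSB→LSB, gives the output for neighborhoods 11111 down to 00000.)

3819439966

  nb #####: next=#  (t=3,i=12, bit31=1)
  nb ####.: next=#  (t=0,i=4, bit30=1)
  nb ###.#: next=#  (t=3,i=1, bit29=1)
  nb ###..: next=.  (t=0,i=5, bit28=0)
  nb ##.##: next=.  (t=5,i=5, bit27=0)
  nb ##.#.: next=.  (t=0,i=10, bit26=0)
  nb ##..#: next=#  (t=0,i=6, bit25=1)
  nb ##...: next=#  (t=1,i=9, bit24=1)
  nb #.###: next=#  (t=1,i=6, bit23=1)
  nb #.##.: next=.  (t=5,i=3, bit22=0)
  nb #.#.#: next=#  (t=2,i=0, bit21=1)
  nb #.#..: next=.  (t=0,i=11, bit20=0)
  nb #..##: next=#  (t=0,i=7, bit19=1)
  nb #..#.: next=.  (t=1,i=3, bit18=0)
  nb #...#: next=.  (t=0,i=0, bit17=0)
  nb #....: next=.  (t=6,i=1, bit16=0)
  nb .####: next=.  (t=0,i=3, bit15=0)
  nb .###.: next=.  (t=1,i=7, bit14=0)
  nb .##.#: next=.  (t=0,i=9, bit13=0)
  nb .##..: next=.  (t=4,i=9, bit12=0)
  nb .#.##: next=.  (t=1,i=5, bit11=0)
  nb .#.#.: next=#  (t=1,i=0, bit10=1)
  nb .#..#: next=#  (t=1,i=2, bit9=1)
  nb .#...: next=#  (t=0,i=12, bit8=1)
  nb ..###: next=.  (t=0,i=2, bit7=0)
  nb ..##.: next=#  (t=0,i=8, bit6=1)
  nb ..#.#: next=.  (t=1,i=4, bit5=0)
  nb ..#..: next=#  (t=2,i=6, bit4=1)
  nb ...##: next=#  (t=0,i=1, bit3=1)
  nb ...#.: next=#  (t=1,i=11, bit2=1)
  nb ....#: next=#  (t=6,i=4, bit1=1)
  nb .....: next=.  (t=6,i=2, bit0=0)
  bits 11100011101010000000011101011110 = 3819439966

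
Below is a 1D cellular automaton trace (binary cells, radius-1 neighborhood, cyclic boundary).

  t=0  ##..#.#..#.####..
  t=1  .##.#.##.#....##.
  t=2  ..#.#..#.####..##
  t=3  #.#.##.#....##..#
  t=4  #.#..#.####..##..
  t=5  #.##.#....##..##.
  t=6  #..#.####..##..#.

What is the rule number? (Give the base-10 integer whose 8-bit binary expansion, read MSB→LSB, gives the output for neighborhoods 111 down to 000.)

  nb ###: next=.  (t=0,i=12, bit7=0)
  nb ##.: next=#  (t=0,i=1, bit6=1)
  nb #.#: next=.  (t=0,i=5, bit5=0)
  nb #..: next=#  (t=0,i=2, bit4=1)
  nb .##: next=.  (t=0,i=0, bit3=0)
  nb .#.: next=#  (t=0,i=4, bit2=1)
  nb ..#: next=.  (t=0,i=3, bit1=0)
  nb ...: next=#  (t=1,i=11, bit0=1)
  bits 01010101 = 85

85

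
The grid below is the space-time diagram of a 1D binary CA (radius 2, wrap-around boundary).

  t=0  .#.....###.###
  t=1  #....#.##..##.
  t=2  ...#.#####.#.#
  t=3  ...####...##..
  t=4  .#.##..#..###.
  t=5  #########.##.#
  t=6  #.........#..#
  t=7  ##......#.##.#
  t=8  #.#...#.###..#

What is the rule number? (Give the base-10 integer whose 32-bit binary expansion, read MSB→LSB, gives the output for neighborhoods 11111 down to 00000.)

  #####|.  b31=0 t=2,i=7
  ####.|.  b30=0 t=2,i=8
  ###.#|.  b29=0 t=0,i=9
  ###..|.  b28=0 t=3,i=6
  ##.##|.  b27=0 t=0,i=10
  ##.#.|#  b26=1 t=0,i=0
  ##..#|#  b25=1 t=1,i=9
  ##...|#  b24=1 t=3,i=7
  #.###|#  b23=1 t=0,i=11
  #.##.|#  b22=1 t=1,i=7
  #.#.#|#  b21=1 t=2,i=11
  #.#..|.  b20=0 t=0,i=1
  #..##|.  b19=0 t=1,i=10
  #..#.|#  b18=1 t=4,i=0
  #...#|.  b17=0 t=2,i=1
  #....|.  b16=0 t=0,i=3
  .####|#  b15=1 t=2,i=6
  .###.|#  b14=1 t=0,i=8
  .##.#|.  b13=0 t=1,i=12
  .##..|#  b12=1 t=1,i=8
  .#.##|#  b11=1 t=1,i=6
  .#.#.|.  b10=0 t=2,i=12
  .#..#|#  b9=1 t=4,i=8
  .#...|.  b8=0 t=0,i=2
  ..###|#  b7=1 t=0,i=7
  ..##.|#  b6=1 t=1,i=11
  ..#.#|#  b5=1 t=1,i=5
  ..#..|#  b4=1 t=4,i=7
  ...##|.  b3=0 t=0,i=6
  ...#.|.  b2=0 t=1,i=4
  ....#|#  b1=1 t=0,i=5
  .....|.  b0=0 t=0,i=4
  bits 00000111111001001101101011110010 = 132438770

132438770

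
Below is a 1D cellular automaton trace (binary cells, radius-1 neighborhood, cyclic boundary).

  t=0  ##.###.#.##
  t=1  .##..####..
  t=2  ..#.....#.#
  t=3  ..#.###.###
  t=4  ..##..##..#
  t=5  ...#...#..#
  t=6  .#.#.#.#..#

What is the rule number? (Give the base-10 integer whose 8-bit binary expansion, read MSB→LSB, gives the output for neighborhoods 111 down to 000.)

  ### -> .   bit 7 = 0  t=0,i=0
  ##. -> #   bit 6 = 1  t=0,i=1
  #.# -> #   bit 5 = 1  t=0,i=2
  #.. -> .   bit 4 = 0  t=1,i=3
  .## -> .   bit 3 = 0  t=0,i=3
  .#. -> #   bit 2 = 1  t=0,i=7
  ..# -> .   bit 1 = 0  t=1,i=0
  ... -> #   bit 0 = 1  t=1,i=10
  bits 01100101 = 101

101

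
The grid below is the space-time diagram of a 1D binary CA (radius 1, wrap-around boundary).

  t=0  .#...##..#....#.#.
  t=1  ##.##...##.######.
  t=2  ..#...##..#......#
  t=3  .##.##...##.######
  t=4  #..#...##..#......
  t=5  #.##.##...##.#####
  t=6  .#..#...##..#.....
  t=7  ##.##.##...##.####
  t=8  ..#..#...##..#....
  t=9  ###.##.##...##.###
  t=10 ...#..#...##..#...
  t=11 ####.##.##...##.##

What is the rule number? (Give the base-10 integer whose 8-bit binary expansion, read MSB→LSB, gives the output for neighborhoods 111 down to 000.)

  [7] ### => .  t=1,i=12
  [6] ##. => .  t=0,i=6
  [5] #.# => #  t=0,i=15
  [4] #.. => .  t=0,i=2
  [3] .## => .  t=0,i=5
  [2] .#. => #  t=0,i=1
  [1] ..# => #  t=0,i=0
  [0] ... => #  t=0,i=3
  bits 00100111 = 39

39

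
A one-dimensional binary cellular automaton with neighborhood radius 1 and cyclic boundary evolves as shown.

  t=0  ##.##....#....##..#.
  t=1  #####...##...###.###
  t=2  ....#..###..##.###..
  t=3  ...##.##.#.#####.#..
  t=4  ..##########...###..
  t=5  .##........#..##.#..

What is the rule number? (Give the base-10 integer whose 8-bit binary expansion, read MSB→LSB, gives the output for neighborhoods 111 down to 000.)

  ### -> .   bit 7 = 0  t=1,i=0
  ##. -> #   bit 6 = 1  t=0,i=1
  #.# -> #   bit 5 = 1  t=0,i=2
  #.. -> .   bit 4 = 0  t=0,i=5
  .## -> #   bit 3 = 1  t=0,i=0
  .#. -> #   bit 2 = 1  t=0,i=9
  ..# -> #   bit 1 = 1  t=0,i=8
  ... -> .   bit 0 = 0  t=0,i=6
  bits 01101110 = 110

110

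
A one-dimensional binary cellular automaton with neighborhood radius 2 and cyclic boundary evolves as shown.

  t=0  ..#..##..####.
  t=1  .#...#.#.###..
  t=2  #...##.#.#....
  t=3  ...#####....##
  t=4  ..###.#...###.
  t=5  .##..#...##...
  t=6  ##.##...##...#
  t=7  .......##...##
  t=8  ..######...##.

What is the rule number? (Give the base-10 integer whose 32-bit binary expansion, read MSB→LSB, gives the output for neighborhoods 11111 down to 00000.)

  nb #####: next=.  (t=3,i=5, bit31=0)
  nb ####.: next=#  (t=0,i=11, bit30=1)
  nb ###.#: next=.  (t=4,i=4, bit29=0)
  nb ###..: next=.  (t=0,i=12, bit28=0)
  nb ##.##: next=.  (t=6,i=2, bit27=0)
  nb ##.#.: next=#  (t=2,i=6, bit26=1)
  nb ##..#: next=#  (t=0,i=7, bit25=1)
  nb ##...: next=.  (t=0,i=13, bit24=0)
  nb #.###: next=#  (t=1,i=9, bit23=1)
  nb #.##.: next=.  (t=6,i=3, bit22=0)
  nb #.#.#: next=#  (t=1,i=7, bit21=1)
  nb #.#..: next=.  (t=2,i=9, bit20=0)
  nb #..##: next=.  (t=0,i=4, bit19=0)
  nb #..#.: next=#  (t=5,i=4, bit18=1)
  nb #...#: next=.  (t=0,i=0, bit17=0)
  nb #....: next=.  (t=2,i=11, bit16=0)
  nb .####: next=#  (t=0,i=10, bit15=1)
  nb .###.: next=.  (t=1,i=10, bit14=0)
  nb .##.#: next=#  (t=2,i=5, bit13=1)
  nb .##..: next=.  (t=0,i=6, bit12=0)
  nb .#.##: next=.  (t=1,i=8, bit11=0)
  nb .#.#.: next=.  (t=1,i=6, bit10=0)
  nb .#..#: next=.  (t=0,i=3, bit9=0)
  nb .#...: next=.  (t=1,i=2, bit8=0)
  nb ..###: next=#  (t=0,i=9, bit7=1)
  nb ..##.: next=#  (t=0,i=5, bit6=1)
  nb ..#.#: next=#  (t=1,i=5, bit5=1)
  nb ..#..: next=.  (t=0,i=2, bit4=0)
  nb ...##: next=#  (t=2,i=3, bit3=1)
  nb ...#.: next=#  (t=0,i=1, bit2=1)
  nb ....#: next=#  (t=2,i=12, bit1=1)
  nb .....: next=#  (t=7,i=2, bit0=1)
  bits 01000110101001001010000011101111 = 1185194223

1185194223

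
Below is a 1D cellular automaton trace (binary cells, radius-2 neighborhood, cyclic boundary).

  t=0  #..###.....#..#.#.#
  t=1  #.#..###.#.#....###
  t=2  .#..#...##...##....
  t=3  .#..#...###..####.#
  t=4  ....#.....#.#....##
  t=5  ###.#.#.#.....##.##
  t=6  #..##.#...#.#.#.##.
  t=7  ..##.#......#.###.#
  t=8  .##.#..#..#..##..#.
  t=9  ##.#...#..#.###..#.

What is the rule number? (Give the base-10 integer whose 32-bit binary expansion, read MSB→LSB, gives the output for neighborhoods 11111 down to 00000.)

  #####|#  b31=1 t=5,i=0
  ####.|.  b30=0 t=1,i=18
  ###.#|.  b29=0 t=1,i=0
  ###..|#  b28=1 t=0,i=5
  ##.##|#  b27=1 t=5,i=16
  ##.#.|#  b26=1 t=1,i=1
  ##..#|.  b25=0 t=0,i=1
  ##...|#  b24=1 t=0,i=6
  #.###|#  b23=1 t=5,i=17
  #.##.|#  b22=1 t=0,i=18
  #.#.#|#  b21=1 t=0,i=16
  #.#..|.  b20=0 t=1,i=2
  #..##|#  b19=1 t=0,i=2
  #..#.|.  b18=0 t=0,i=13
  #...#|.  b17=0 t=2,i=6
  #....|#  b16=1 t=0,i=7
  .####|.  b15=0 t=1,i=17
  .###.|.  b14=0 t=0,i=4
  .##.#|.  b13=0 t=5,i=15
  .##..|#  b12=1 t=0,i=0
  .#.##|#  b11=1 t=0,i=17
  .#.#.|.  b10=0 t=0,i=15
  .#..#|.  b9=0 t=0,i=12
  .#...|.  b8=0 t=1,i=12
  ..###|.  b7=0 t=0,i=3
  ..##.|#  b6=1 t=2,i=8
  ..#.#|.  b5=0 t=0,i=14
  ..#..|#  b4=1 t=0,i=11
  ...##|.  b3=0 t=1,i=15
  ...#.|.  b2=0 t=0,i=10
  ....#|#  b1=1 t=0,i=9
  .....|.  b0=0 t=0,i=8
  bits 10011101111010010001100001010010 = 2649299026

2649299026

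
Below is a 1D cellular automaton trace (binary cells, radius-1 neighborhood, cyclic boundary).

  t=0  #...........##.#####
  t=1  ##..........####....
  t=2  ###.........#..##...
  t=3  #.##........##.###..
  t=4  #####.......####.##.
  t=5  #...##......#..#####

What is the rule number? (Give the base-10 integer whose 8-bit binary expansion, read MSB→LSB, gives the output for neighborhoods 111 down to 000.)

  nb ###: next=.  (t=0,i=16, bit7=0)
  nb ##.: next=#  (t=0,i=0, bit6=1)
  nb #.#: next=#  (t=0,i=14, bit5=1)
  nb #..: next=#  (t=0,i=1, bit4=1)
  nb .##: next=#  (t=0,i=12, bit3=1)
  nb .#.: next=#  (t=2,i=12, bit2=1)
  nb ..#: next=.  (t=0,i=11, bit1=0)
  nb ...: next=.  (t=0,i=2, bit0=0)
  bits 01111100 = 124

124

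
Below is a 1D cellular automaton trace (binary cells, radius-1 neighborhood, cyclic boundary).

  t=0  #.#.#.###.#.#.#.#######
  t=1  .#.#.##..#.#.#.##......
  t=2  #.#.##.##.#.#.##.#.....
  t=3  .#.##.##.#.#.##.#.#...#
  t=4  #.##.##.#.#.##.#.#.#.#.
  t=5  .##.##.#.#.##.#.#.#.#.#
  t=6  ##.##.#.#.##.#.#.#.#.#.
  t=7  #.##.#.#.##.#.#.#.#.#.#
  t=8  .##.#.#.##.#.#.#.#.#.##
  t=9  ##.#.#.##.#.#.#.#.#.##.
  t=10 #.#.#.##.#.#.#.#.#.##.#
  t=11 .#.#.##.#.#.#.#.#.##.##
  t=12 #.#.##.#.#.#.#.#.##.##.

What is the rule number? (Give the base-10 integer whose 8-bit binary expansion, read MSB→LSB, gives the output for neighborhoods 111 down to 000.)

  nb ###: next=.  (t=0,i=7, bit7=0)
  nb ##.: next=.  (t=0,i=0, bit6=0)
  nb #.#: next=#  (t=0,i=1, bit5=1)
  nb #..: next=#  (t=1,i=7, bit4=1)
  nb .##: next=#  (t=0,i=6, bit3=1)
  nb .#.: next=.  (t=0,i=2, bit2=0)
  nb ..#: next=#  (t=1,i=0, bit1=1)
  nb ...: next=.  (t=1,i=18, bit0=0)
  bits 00111010 = 58

58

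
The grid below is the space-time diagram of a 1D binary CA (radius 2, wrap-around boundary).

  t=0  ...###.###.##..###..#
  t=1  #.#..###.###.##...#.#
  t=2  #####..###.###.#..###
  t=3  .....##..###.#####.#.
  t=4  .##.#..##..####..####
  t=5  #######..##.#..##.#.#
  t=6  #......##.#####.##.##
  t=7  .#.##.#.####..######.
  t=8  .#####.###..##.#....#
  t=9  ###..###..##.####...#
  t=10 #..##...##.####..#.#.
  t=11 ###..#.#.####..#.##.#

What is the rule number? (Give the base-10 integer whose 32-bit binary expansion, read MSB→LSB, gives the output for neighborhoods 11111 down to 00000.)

  [31] ##### => .  t=2,i=0
  [30] ####. => .  t=2,i=3
  [29] ###.# => #  t=0,i=5
  [28] ###.. => .  t=0,i=17
  [27] ##.## => #  t=0,i=6
  [26] ##.#. => #  t=1,i=1
  [25] ##..# => #  t=0,i=13
  [24] ##... => #  t=1,i=15
  [23] #.### => #  t=0,i=7
  [22] #.##. => #  t=0,i=11
  [21] #.#.# => .  t=5,i=18
  [20] #.#.. => #  t=1,i=2
  [19] #..## => #  t=0,i=14
  [18] #..#. => .  t=0,i=19
  [17] #...# => .  t=0,i=1
  [16] #.... => .  t=3,i=0
  [15] .#### => #  t=2,i=19
  [14] .###. => .  t=0,i=4
  [13] .##.# => #  t=1,i=0
  [12] .##.. => .  t=0,i=12
  [11] .#.## => #  t=1,i=19
  [10] .#.#. => #  t=10,i=18
  [9] .#..# => #  t=1,i=3
  [8] .#... => #  t=0,i=0
  [7] ..### => .  t=0,i=3
  [6] ..##. => .  t=3,i=5
  [5] ..#.# => #  t=1,i=18
  [4] ..#.. => #  t=0,i=20
  [3] ...## => #  t=0,i=2
  [2] ...#. => .  t=1,i=17
  [1] ....# => .  t=3,i=3
  [0] ..... => #  t=3,i=1
  bits 00101111110110001010111100111001 = 802729785

802729785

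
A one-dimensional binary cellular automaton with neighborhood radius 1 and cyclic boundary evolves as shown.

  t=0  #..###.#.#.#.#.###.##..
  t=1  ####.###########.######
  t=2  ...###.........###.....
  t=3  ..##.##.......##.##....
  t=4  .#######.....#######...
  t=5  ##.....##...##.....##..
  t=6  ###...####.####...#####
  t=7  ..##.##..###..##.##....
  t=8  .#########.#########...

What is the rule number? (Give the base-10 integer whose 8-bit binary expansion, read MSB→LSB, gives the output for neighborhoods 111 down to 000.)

126

  nb ###: next=.  (t=0,i=4, bit7=0)
  nb ##.: next=#  (t=0,i=5, bit6=1)
  nb #.#: next=#  (t=0,i=6, bit5=1)
  nb #..: next=#  (t=0,i=1, bit4=1)
  nb .##: next=#  (t=0,i=3, bit3=1)
  nb .#.: next=#  (t=0,i=0, bit2=1)
  nb ..#: next=#  (t=0,i=2, bit1=1)
  nb ...: next=.  (t=2,i=0, bit0=0)
  bits 01111110 = 126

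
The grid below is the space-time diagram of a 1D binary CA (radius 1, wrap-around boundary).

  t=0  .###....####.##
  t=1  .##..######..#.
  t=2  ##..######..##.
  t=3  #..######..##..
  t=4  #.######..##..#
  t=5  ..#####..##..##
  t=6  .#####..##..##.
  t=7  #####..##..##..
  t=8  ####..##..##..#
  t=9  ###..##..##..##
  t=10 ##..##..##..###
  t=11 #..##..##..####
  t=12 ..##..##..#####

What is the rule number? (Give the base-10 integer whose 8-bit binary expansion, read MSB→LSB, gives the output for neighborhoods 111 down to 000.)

143

  ### -> #   bit 7 = 1  t=0,i=2
  ##. -> .   bit 6 = 0  t=0,i=3
  #.# -> .   bit 5 = 0  t=0,i=0
  #.. -> .   bit 4 = 0  t=0,i=4
  .## -> #   bit 3 = 1  t=0,i=1
  .#. -> #   bit 2 = 1  t=1,i=13
  ..# -> #   bit 1 = 1  t=0,i=7
  ... -> #   bit 0 = 1  t=0,i=5
  bits 10001111 = 143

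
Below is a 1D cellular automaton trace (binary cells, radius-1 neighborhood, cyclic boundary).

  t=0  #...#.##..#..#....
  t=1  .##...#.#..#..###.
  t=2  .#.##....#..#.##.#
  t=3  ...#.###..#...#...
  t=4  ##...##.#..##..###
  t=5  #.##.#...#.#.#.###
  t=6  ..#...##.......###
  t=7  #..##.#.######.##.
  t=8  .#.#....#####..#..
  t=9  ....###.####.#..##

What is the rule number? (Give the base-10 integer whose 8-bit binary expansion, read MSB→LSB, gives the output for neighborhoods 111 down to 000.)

153

  nb ###: next=#  (t=1,i=15, bit7=1)
  nb ##.: next=.  (t=0,i=7, bit6=0)
  nb #.#: next=.  (t=0,i=5, bit5=0)
  nb #..: next=#  (t=0,i=1, bit4=1)
  nb .##: next=#  (t=0,i=6, bit3=1)
  nb .#.: next=.  (t=0,i=0, bit2=0)
  nb ..#: next=.  (t=0,i=3, bit1=0)
  nb ...: next=#  (t=0,i=2, bit0=1)
  bits 10011001 = 153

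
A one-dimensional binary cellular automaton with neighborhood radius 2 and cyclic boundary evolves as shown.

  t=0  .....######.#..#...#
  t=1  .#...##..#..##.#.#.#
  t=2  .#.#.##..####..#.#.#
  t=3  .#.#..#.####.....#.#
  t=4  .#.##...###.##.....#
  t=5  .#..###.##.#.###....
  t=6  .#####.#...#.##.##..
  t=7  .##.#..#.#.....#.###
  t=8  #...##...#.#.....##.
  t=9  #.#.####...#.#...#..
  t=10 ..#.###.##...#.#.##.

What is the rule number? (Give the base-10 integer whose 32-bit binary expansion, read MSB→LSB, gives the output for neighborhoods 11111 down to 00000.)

  nb #####: next=.  (t=0,i=7, bit31=0)
  nb ####.: next=#  (t=0,i=9, bit30=1)
  nb ###.#: next=.  (t=0,i=10, bit29=0)
  nb ###..: next=.  (t=2,i=12, bit28=0)
  nb ##.##: next=#  (t=4,i=11, bit27=1)
  nb ##.#.: next=.  (t=0,i=11, bit26=0)
  nb ##..#: next=.  (t=1,i=7, bit25=0)
  nb ##...: next=#  (t=3,i=12, bit24=1)
  nb #.###: next=#  (t=3,i=8, bit23=1)
  nb #.##.: next=.  (t=2,i=5, bit22=0)
  nb #.#.#: next=#  (t=1,i=15, bit21=1)
  nb #.#..: next=#  (t=0,i=12, bit20=1)
  nb #..##: next=#  (t=1,i=11, bit19=1)
  nb #..#.: next=.  (t=0,i=14, bit18=0)
  nb #...#: next=#  (t=0,i=17, bit17=1)
  nb #....: next=#  (t=0,i=1, bit16=1)
  nb .####: next=#  (t=0,i=6, bit15=1)
  nb .###.: next=#  (t=4,i=9, bit14=1)
  nb .##.#: next=.  (t=1,i=13, bit13=0)
  nb .##..: next=#  (t=1,i=6, bit12=1)
  nb .#.##: next=.  (t=2,i=4, bit11=0)
  nb .#.#.: next=.  (t=1,i=0, bit10=0)
  nb .#..#: next=#  (t=0,i=13, bit9=1)
  nb .#...: next=.  (t=0,i=0, bit8=0)
  nb ..###: next=#  (t=0,i=5, bit7=1)
  nb ..##.: next=#  (t=1,i=5, bit6=1)
  nb ..#.#: next=.  (t=2,i=15, bit5=0)
  nb ..#..: next=#  (t=0,i=15, bit4=1)
  nb ...##: next=.  (t=0,i=4, bit3=0)
  nb ...#.: next=.  (t=0,i=18, bit2=0)
  nb ....#: next=.  (t=0,i=3, bit1=0)
  nb .....: next=.  (t=0,i=2, bit0=0)
  bits 01001001101110111101001011010000 = 1237045968

1237045968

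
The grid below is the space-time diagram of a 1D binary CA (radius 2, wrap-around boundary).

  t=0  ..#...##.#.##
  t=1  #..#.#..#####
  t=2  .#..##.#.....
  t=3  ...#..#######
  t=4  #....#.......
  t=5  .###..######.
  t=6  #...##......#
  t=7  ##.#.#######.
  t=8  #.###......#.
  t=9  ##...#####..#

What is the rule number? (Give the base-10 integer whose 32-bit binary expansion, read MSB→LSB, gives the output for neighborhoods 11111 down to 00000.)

662248715

  nb #####: next=.  (t=1,i=10, bit31=0)
  nb ####.: next=.  (t=1,i=12, bit30=0)
  nb ###.#: next=#  (t=7,i=11, bit29=1)
  nb ###..: next=.  (t=1,i=0, bit28=0)
  nb ##.##: next=.  (t=7,i=12, bit27=0)
  nb ##.#.: next=#  (t=0,i=8, bit26=1)
  nb ##..#: next=#  (t=0,i=0, bit25=1)
  nb ##...: next=#  (t=3,i=0, bit24=1)
  nb #.###: next=.  (t=7,i=5, bit23=0)
  nb #.##.: next=#  (t=0,i=11, bit22=1)
  nb #.#.#: next=#  (t=0,i=9, bit21=1)
  nb #.#..: next=#  (t=1,i=5, bit20=1)
  nb #..##: next=#  (t=1,i=7, bit19=1)
  nb #..#.: next=.  (t=0,i=1, bit18=0)
  nb #...#: next=.  (t=0,i=4, bit17=0)
  nb #....: next=#  (t=2,i=9, bit16=1)
  nb .####: next=.  (t=1,i=9, bit15=0)
  nb .###.: next=.  (t=5,i=2, bit14=0)
  nb .##.#: next=.  (t=0,i=7, bit13=0)
  nb .##..: next=#  (t=0,i=12, bit12=1)
  nb .#.##: next=#  (t=0,i=10, bit11=1)
  nb .#.#.: next=#  (t=1,i=4, bit10=1)
  nb .#..#: next=.  (t=1,i=6, bit9=0)
  nb .#...: next=#  (t=0,i=3, bit8=1)
  nb ..###: next=.  (t=1,i=8, bit7=0)
  nb ..##.: next=.  (t=0,i=6, bit6=0)
  nb ..#.#: next=.  (t=1,i=3, bit5=0)
  nb ..#..: next=.  (t=0,i=2, bit4=0)
  nb ...##: next=#  (t=0,i=5, bit3=1)
  nb ...#.: next=.  (t=2,i=0, bit2=0)
  nb ....#: next=#  (t=2,i=12, bit1=1)
  nb .....: next=#  (t=2,i=10, bit0=1)
  bits 00100111011110010001110100001011 = 662248715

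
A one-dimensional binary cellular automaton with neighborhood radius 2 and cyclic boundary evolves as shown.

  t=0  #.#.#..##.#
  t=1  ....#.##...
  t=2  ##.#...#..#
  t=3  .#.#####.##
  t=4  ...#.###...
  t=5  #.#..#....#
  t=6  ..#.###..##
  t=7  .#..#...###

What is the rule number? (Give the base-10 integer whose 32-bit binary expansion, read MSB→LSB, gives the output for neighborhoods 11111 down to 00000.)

  [31] ##### => #  t=3,i=5
  [30] ####. => #  t=3,i=6
  [29] ###.# => #  t=2,i=1
  [28] ###.. => .  t=4,i=7
  [27] ##.## => .  t=0,i=9
  [26] ##.#. => .  t=0,i=1
  [25] ##..# => .  t=6,i=0
  [24] ##... => .  t=1,i=8
  [23] #.### => #  t=3,i=3
  [22] #.##. => .  t=0,i=10
  [21] #.#.# => .  t=0,i=2
  [20] #.#.. => #  t=0,i=4
  [19] #..## => #  t=0,i=6
  [18] #..#. => #  t=5,i=4
  [17] #...# => #  t=2,i=5
  [16] #.... => .  t=1,i=9
  [15] .#### => .  t=3,i=4
  [14] .###. => .  t=2,i=0
  [13] .##.# => .  t=0,i=0
  [12] .##.. => #  t=1,i=7
  [11] .#.## => .  t=1,i=5
  [10] .#.#. => .  t=0,i=3
  [9] .#..# => .  t=0,i=5
  [8] .#... => #  t=2,i=4
  [7] ..### => #  t=2,i=10
  [6] ..##. => #  t=0,i=7
  [5] ..#.# => .  t=1,i=4
  [4] ..#.. => #  t=2,i=7
  [3] ...## => #  t=5,i=9
  [2] ...#. => #  t=1,i=3
  [1] ....# => .  t=1,i=2
  [0] ..... => #  t=1,i=0
  bits 11100000100111100001000111011101 = 3768455645

3768455645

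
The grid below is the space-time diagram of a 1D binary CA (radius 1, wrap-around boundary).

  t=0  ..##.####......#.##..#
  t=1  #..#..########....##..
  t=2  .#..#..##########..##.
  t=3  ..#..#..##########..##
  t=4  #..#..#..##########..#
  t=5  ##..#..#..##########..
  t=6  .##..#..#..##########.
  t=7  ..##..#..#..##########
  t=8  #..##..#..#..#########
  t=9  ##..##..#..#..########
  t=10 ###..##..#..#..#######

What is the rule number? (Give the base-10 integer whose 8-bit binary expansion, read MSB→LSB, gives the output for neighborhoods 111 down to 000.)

  nb ###: next=#  (t=0,i=6, bit7=1)
  nb ##.: next=#  (t=0,i=3, bit6=1)
  nb #.#: next=.  (t=0,i=4, bit5=0)
  nb #..: next=#  (t=0,i=0, bit4=1)
  nb .##: next=.  (t=0,i=2, bit3=0)
  nb .#.: next=.  (t=0,i=15, bit2=0)
  nb ..#: next=.  (t=0,i=1, bit1=0)
  nb ...: next=#  (t=0,i=10, bit0=1)
  bits 11010001 = 209

209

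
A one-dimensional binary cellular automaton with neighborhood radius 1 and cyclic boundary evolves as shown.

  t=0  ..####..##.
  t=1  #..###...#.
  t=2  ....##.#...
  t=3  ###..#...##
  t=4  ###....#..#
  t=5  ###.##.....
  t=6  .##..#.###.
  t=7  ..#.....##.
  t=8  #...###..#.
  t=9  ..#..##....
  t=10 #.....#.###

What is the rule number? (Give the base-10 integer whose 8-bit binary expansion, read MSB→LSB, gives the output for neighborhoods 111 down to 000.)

193

  ###|#  b7=1 t=0,i=3
  ##.|#  b6=1 t=0,i=5
  #.#|.  b5=0 t=1,i=10
  #..|.  b4=0 t=0,i=6
  .##|.  b3=0 t=0,i=2
  .#.|.  b2=0 t=1,i=0
  ..#|.  b1=0 t=0,i=1
  ...|#  b0=1 t=0,i=0
  bits 11000001 = 193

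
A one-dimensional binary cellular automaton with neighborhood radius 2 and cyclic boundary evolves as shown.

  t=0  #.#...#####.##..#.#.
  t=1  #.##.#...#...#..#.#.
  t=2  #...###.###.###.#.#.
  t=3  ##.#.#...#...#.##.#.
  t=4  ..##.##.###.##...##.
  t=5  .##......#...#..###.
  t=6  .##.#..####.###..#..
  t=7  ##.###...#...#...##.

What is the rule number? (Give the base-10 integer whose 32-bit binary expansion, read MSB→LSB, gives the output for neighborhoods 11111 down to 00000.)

  [31] ##### => .  t=0,i=8
  [30] ####. => #  t=0,i=9
  [29] ###.# => .  t=0,i=10
  [28] ###.. => .  t=5,i=18
  [27] ##.## => .  t=0,i=11
  [26] ##.#. => #  t=1,i=4
  [25] ##..# => .  t=0,i=14
  [24] ##... => .  t=4,i=14
  [23] #.### => .  t=2,i=8
  [22] #.##. => .  t=0,i=12
  [21] #.#.# => #  t=0,i=0
  [20] #.#.. => #  t=0,i=2
  [19] #..## => .  t=5,i=0
  [18] #..#. => .  t=0,i=15
  [17] #...# => .  t=0,i=4
  [16] #.... => #  t=5,i=4
  [15] .#### => .  t=0,i=7
  [14] .###. => #  t=2,i=5
  [13] .##.# => .  t=1,i=3
  [12] .##.. => #  t=0,i=13
  [11] .#.## => .  t=1,i=1
  [10] .#.#. => .  t=0,i=1
  [9] .#..# => #  t=1,i=14
  [8] .#... => #  t=0,i=3
  [7] ..### => .  t=0,i=6
  [6] ..##. => #  t=4,i=2
  [5] ..#.# => #  t=0,i=16
  [4] ..#.. => #  t=1,i=9
  [3] ...## => #  t=0,i=5
  [2] ...#. => #  t=1,i=8
  [1] ....# => #  t=5,i=7
  [0] ..... => .  t=5,i=5
  bits 01000100001100010101001101111110 = 1144083326

1144083326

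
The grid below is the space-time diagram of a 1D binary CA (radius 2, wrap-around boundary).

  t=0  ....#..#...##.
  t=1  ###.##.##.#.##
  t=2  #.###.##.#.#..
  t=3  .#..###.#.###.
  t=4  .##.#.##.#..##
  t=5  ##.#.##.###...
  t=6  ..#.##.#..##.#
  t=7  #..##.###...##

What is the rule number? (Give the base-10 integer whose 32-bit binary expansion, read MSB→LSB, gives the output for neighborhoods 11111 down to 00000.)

3209764763

  #####|#  b31=1 t=1,i=0
  ####.|.  b30=0 t=1,i=1
  ###.#|#  b29=1 t=1,i=2
  ###..|#  b28=1 t=3,i=12
  ##.##|#  b27=1 t=1,i=3
  ##.#.|#  b26=1 t=1,i=9
  ##..#|#  b25=1 t=3,i=13
  ##...|#  b24=1 t=0,i=13
  #.###|.  b23=0 t=1,i=12
  #.##.|#  b22=1 t=1,i=4
  #.#.#|.  b21=0 t=1,i=10
  #.#..|#  b20=1 t=2,i=11
  #..##|.  b19=0 t=3,i=3
  #..#.|.  b18=0 t=0,i=6
  #...#|.  b17=0 t=0,i=9
  #....|#  b16=1 t=0,i=0
  .####|.  b15=0 t=1,i=13
  .###.|.  b14=0 t=2,i=3
  .##.#|.  b13=0 t=1,i=5
  .##..|#  b12=1 t=0,i=12
  .#.##|#  b11=1 t=1,i=11
  .#.#.|#  b10=1 t=2,i=10
  .#..#|#  b9=1 t=0,i=5
  .#...|#  b8=1 t=0,i=8
  ..###|#  b7=1 t=3,i=4
  ..##.|.  b6=0 t=0,i=11
  ..#.#|.  b5=0 t=2,i=0
  ..#..|#  b4=1 t=0,i=4
  ...##|#  b3=1 t=0,i=10
  ...#.|.  b2=0 t=0,i=3
  ....#|#  b1=1 t=0,i=2
  .....|#  b0=1 t=0,i=1
  bits 10111111010100010001111110011011 = 3209764763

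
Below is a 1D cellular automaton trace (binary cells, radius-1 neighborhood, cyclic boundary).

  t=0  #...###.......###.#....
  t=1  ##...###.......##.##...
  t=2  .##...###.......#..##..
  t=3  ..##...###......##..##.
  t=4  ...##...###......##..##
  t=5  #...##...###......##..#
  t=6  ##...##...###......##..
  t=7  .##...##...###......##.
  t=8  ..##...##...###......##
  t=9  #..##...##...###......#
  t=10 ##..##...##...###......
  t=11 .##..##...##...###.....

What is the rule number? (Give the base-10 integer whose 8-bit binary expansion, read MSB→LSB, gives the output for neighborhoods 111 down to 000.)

  ### -> #   bit 7 = 1  t=0,i=5
  ##. -> #   bit 6 = 1  t=0,i=6
  #.# -> .   bit 5 = 0  t=0,i=17
  #.. -> #   bit 4 = 1  t=0,i=1
  .## -> .   bit 3 = 0  t=0,i=4
  .#. -> #   bit 2 = 1  t=0,i=0
  ..# -> .   bit 1 = 0  t=0,i=3
  ... -> .   bit 0 = 0  t=0,i=2
  bits 11010100 = 212

212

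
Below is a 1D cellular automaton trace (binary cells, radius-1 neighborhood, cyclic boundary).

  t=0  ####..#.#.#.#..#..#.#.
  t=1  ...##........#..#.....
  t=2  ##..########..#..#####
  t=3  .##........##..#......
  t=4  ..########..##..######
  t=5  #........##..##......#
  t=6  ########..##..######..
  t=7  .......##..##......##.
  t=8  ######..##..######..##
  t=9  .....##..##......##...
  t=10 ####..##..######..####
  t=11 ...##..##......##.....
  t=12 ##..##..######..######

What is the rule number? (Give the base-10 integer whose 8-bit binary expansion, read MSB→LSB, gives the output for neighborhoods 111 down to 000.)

  ###|.  b7=0 t=0,i=1
  ##.|#  b6=1 t=0,i=3
  #.#|.  b5=0 t=0,i=7
  #..|#  b4=1 t=0,i=4
  .##|.  b3=0 t=0,i=0
  .#.|.  b2=0 t=0,i=6
  ..#|.  b1=0 t=0,i=5
  ...|#  b0=1 t=1,i=0
  bits 01010001 = 81

81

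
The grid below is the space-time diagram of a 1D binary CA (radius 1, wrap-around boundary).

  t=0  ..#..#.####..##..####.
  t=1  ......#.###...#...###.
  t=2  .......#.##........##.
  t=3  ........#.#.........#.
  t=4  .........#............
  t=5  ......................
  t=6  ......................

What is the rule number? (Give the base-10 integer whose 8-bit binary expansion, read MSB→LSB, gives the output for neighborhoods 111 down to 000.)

224

  nb ###: next=#  (t=0,i=8, bit7=1)
  nb ##.: next=#  (t=0,i=10, bit6=1)
  nb #.#: next=#  (t=0,i=6, bit5=1)
  nb #..: next=.  (t=0,i=3, bit4=0)
  nb .##: next=.  (t=0,i=7, bit3=0)
  nb .#.: next=.  (t=0,i=2, bit2=0)
  nb ..#: next=.  (t=0,i=1, bit1=0)
  nb ...: next=.  (t=0,i=0, bit0=0)
  bits 11100000 = 224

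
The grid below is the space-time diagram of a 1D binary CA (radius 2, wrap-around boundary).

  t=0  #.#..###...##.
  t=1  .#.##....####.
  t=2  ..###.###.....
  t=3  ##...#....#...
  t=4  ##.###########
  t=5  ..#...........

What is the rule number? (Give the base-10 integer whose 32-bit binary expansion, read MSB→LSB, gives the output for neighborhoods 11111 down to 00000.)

  #####|.  b31=0 t=4,i=5
  ####.|.  b30=0 t=1,i=11
  ###.#|.  b29=0 t=2,i=4
  ###..|.  b28=0 t=0,i=7
  ##.##|#  b27=1 t=2,i=5
  ##.#.|.  b26=0 t=0,i=13
  ##..#|.  b25=0 t=1,i=13
  ##...|.  b24=0 t=0,i=8
  #.###|.  b23=0 t=2,i=6
  #.##.|#  b22=1 t=1,i=3
  #.#.#|.  b21=0 t=0,i=0
  #.#..|.  b20=0 t=0,i=2
  #..##|#  b19=1 t=0,i=4
  #..#.|.  b18=0 t=1,i=0
  #...#|#  b17=1 t=0,i=9
  #....|#  b16=1 t=1,i=6
  .####|.  b15=0 t=1,i=10
  .###.|.  b14=0 t=0,i=6
  .##.#|#  b13=1 t=0,i=12
  .##..|#  b12=1 t=1,i=4
  .#.##|#  b11=1 t=1,i=2
  .#.#.|#  b10=1 t=0,i=1
  .#..#|#  b9=1 t=0,i=3
  .#...|#  b8=1 t=3,i=6
  ..###|.  b7=0 t=0,i=5
  ..##.|#  b6=1 t=0,i=11
  ..#.#|.  b5=0 t=1,i=1
  ..#..|#  b4=1 t=3,i=5
  ...##|#  b3=1 t=0,i=10
  ...#.|#  b2=1 t=3,i=4
  ....#|#  b1=1 t=1,i=7
  .....|.  b0=0 t=2,i=11
  bits 00001000010010110011111101011110 = 139149150

139149150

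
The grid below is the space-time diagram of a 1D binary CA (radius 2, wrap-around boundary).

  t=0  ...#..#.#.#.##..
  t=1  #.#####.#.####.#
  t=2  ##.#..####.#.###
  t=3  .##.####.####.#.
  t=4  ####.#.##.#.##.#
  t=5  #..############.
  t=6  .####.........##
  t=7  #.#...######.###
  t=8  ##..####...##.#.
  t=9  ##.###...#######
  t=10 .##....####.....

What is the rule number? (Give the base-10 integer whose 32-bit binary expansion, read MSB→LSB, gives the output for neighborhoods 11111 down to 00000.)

745519869

  [31] ##### => .  t=1,i=4
  [30] ####. => .  t=1,i=5
  [29] ###.# => #  t=1,i=6
  [28] ###.. => .  t=6,i=4
  [27] ##.## => #  t=1,i=1
  [26] ##.#. => #  t=1,i=7
  [25] ##..# => .  t=8,i=2
  [24] ##... => .  t=0,i=14
  [23] #.### => .  t=1,i=2
  [22] #.##. => #  t=0,i=12
  [21] #.#.# => #  t=0,i=8
  [20] #.#.. => .  t=2,i=3
  [19] #..## => #  t=2,i=5
  [18] #..#. => #  t=0,i=5
  [17] #...# => #  t=7,i=4
  [16] #.... => #  t=0,i=15
  [15] .#### => #  t=1,i=3
  [14] .###. => .  t=9,i=4
  [13] .##.# => #  t=1,i=0
  [12] .##.. => #  t=0,i=13
  [11] .#.## => #  t=0,i=11
  [10] .#.#. => .  t=0,i=7
  [9] .#..# => #  t=0,i=4
  [8] .#... => .  t=7,i=3
  [7] ..### => #  t=2,i=6
  [6] ..##. => #  t=3,i=1
  [5] ..#.# => #  t=0,i=6
  [4] ..#.. => #  t=0,i=3
  [3] ...## => #  t=6,i=13
  [2] ...#. => #  t=0,i=2
  [1] ....# => .  t=0,i=1
  [0] ..... => #  t=0,i=0
  bits 00101100011011111011101011111101 = 745519869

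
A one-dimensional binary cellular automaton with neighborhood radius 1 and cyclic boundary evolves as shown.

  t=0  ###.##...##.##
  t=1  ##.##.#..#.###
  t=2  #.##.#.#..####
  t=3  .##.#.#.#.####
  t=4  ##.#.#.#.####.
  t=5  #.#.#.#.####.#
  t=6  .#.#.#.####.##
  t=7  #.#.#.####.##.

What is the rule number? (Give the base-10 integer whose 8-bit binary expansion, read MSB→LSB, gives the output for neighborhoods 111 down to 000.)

  nb ###: next=#  (t=0,i=0, bit7=1)
  nb ##.: next=.  (t=0,i=2, bit6=0)
  nb #.#: next=#  (t=0,i=3, bit5=1)
  nb #..: next=#  (t=0,i=6, bit4=1)
  nb .##: next=#  (t=0,i=4, bit3=1)
  nb .#.: next=.  (t=1,i=6, bit2=0)
  nb ..#: next=.  (t=0,i=8, bit1=0)
  nb ...: next=.  (t=0,i=7, bit0=0)
  bits 10111000 = 184

184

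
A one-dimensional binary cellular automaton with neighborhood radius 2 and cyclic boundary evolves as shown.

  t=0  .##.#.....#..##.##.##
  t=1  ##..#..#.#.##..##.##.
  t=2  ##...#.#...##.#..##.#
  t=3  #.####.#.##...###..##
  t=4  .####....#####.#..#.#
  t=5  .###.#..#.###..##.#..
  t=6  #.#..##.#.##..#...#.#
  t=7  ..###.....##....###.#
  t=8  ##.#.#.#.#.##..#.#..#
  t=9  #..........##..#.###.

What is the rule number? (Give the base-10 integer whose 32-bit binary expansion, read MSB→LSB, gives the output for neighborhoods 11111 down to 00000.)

3386561069

  ##### -> #   bit 31 = 1  t=4,i=11
  ####. -> #   bit 30 = 1  t=3,i=4
  ###.# -> .   bit 29 = 0  t=3,i=0
  ###.. -> .   bit 28 = 0  t=2,i=1
  ##.## -> #   bit 27 = 1  t=0,i=0
  ##.#. -> .   bit 26 = 0  t=0,i=3
  ##..# -> .   bit 25 = 0  t=1,i=2
  ##... -> #   bit 24 = 1  t=2,i=2
  #.### -> #   bit 23 = 1  t=2,i=20
  #.##. -> #   bit 22 = 1  t=0,i=1
  #.#.# -> .   bit 21 = 0  t=1,i=9
  #.#.. -> #   bit 20 = 1  t=0,i=4
  #..## -> #   bit 19 = 1  t=0,i=12
  #..#. -> .   bit 18 = 0  t=1,i=3
  #...# -> #   bit 17 = 1  t=2,i=3
  #.... -> .   bit 16 = 0  t=0,i=6
  .#### -> #   bit 15 = 1  t=3,i=3
  .###. -> #   bit 14 = 1  t=2,i=0
  .##.# -> .   bit 13 = 0  t=0,i=2
  .##.. -> #   bit 12 = 1  t=1,i=1
  .#.## -> .   bit 11 = 0  t=1,i=10
  .#.#. -> .   bit 10 = 0  t=1,i=8
  .#..# -> #   bit 9 = 1  t=0,i=11
  .#... -> .   bit 8 = 0  t=0,i=5
  ..### -> .   bit 7 = 0  t=3,i=14
  ..##. -> .   bit 6 = 0  t=0,i=13
  ..#.# -> #   bit 5 = 1  t=1,i=7
  ..#.. -> .   bit 4 = 0  t=0,i=10
  ...## -> #   bit 3 = 1  t=2,i=10
  ...#. -> #   bit 2 = 1  t=0,i=9
  ....# -> .   bit 1 = 0  t=0,i=8
  ..... -> #   bit 0 = 1  t=0,i=7
  bits 11001001110110101101001000101101 = 3386561069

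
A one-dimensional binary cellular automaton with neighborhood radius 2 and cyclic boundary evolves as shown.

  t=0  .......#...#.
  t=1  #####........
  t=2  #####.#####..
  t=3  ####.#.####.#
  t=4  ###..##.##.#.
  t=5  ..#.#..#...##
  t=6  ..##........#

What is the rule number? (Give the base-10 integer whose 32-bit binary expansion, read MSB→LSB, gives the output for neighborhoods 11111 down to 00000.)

3626605729

  [31] ##### => #  t=1,i=2
  [30] ####. => #  t=1,i=3
  [29] ###.# => .  t=2,i=4
  [28] ###.. => #  t=1,i=4
  [27] ##.## => #  t=2,i=5
  [26] ##.#. => .  t=3,i=4
  [25] ##..# => .  t=2,i=11
  [24] ##... => .  t=1,i=5
  [23] #.### => .  t=2,i=6
  [22] #.##. => .  t=4,i=8
  [21] #.#.# => #  t=3,i=5
  [20] #.#.. => .  t=5,i=4
  [19] #..## => #  t=2,i=12
  [18] #..#. => .  t=5,i=1
  [17] #...# => .  t=0,i=9
  [16] #.... => #  t=0,i=0
  [15] .#### => #  t=1,i=1
  [14] .###. => .  t=4,i=1
  [13] .##.# => .  t=4,i=6
  [12] .##.. => #  t=5,i=12
  [11] .#.## => #  t=3,i=6
  [10] .#.#. => #  t=5,i=3
  [9] .#..# => .  t=5,i=5
  [8] .#... => .  t=0,i=8
  [7] ..### => #  t=1,i=0
  [6] ..##. => .  t=4,i=5
  [5] ..#.# => #  t=5,i=2
  [4] ..#.. => .  t=0,i=7
  [3] ...## => .  t=1,i=12
  [2] ...#. => .  t=0,i=6
  [1] ....# => .  t=0,i=5
  [0] ..... => #  t=0,i=1
  bits 11011000001010011001110010100001 = 3626605729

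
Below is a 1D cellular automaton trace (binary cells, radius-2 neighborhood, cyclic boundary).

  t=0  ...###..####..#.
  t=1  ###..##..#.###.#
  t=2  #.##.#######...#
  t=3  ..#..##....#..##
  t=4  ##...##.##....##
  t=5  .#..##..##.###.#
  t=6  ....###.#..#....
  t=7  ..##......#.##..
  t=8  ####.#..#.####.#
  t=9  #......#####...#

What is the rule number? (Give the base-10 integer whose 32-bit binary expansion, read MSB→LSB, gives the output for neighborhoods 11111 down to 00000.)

314939754

  [31] ##### => .  t=2,i=7
  [30] ####. => .  t=0,i=10
  [29] ###.# => .  t=1,i=13
  [28] ###.. => #  t=0,i=5
  [27] ##.## => .  t=1,i=14
  [26] ##.#. => .  t=5,i=14
  [25] ##..# => #  t=0,i=6
  [24] ##... => .  t=2,i=12
  [23] #.### => #  t=1,i=11
  [22] #.##. => #  t=2,i=2
  [21] #.#.# => .  t=5,i=15
  [20] #.#.. => .  t=5,i=1
  [19] #..## => .  t=0,i=7
  [18] #..#. => #  t=0,i=13
  [17] #...# => .  t=2,i=13
  [16] #.... => #  t=0,i=0
  [15] .#### => #  t=0,i=9
  [14] .###. => .  t=0,i=4
  [13] .##.# => .  t=2,i=0
  [12] .##.. => #  t=1,i=6
  [11] .#.## => #  t=1,i=10
  [10] .#.#. => .  t=5,i=0
  [9] .#..# => .  t=3,i=3
  [8] .#... => #  t=0,i=15
  [7] ..### => .  t=0,i=3
  [6] ..##. => #  t=1,i=5
  [5] ..#.# => #  t=1,i=9
  [4] ..#.. => .  t=0,i=14
  [3] ...## => #  t=0,i=2
  [2] ...#. => .  t=3,i=10
  [1] ....# => #  t=0,i=1
  [0] ..... => .  t=6,i=0
  bits 00010010110001011001100101101010 = 314939754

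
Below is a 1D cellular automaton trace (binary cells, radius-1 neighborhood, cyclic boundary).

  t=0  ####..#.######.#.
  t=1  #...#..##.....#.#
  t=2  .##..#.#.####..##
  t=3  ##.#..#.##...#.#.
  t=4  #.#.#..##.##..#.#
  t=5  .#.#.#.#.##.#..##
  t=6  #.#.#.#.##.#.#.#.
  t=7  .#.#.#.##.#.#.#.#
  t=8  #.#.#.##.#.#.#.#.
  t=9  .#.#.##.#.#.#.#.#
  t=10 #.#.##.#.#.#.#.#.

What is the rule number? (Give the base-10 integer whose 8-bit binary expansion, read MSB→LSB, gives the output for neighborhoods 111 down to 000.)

  [7] ### => .  t=0,i=1
  [6] ##. => .  t=0,i=3
  [5] #.# => #  t=0,i=7
  [4] #.. => #  t=0,i=4
  [3] .## => #  t=0,i=0
  [2] .#. => .  t=0,i=6
  [1] ..# => .  t=0,i=5
  [0] ... => #  t=1,i=2
  bits 00111001 = 57

57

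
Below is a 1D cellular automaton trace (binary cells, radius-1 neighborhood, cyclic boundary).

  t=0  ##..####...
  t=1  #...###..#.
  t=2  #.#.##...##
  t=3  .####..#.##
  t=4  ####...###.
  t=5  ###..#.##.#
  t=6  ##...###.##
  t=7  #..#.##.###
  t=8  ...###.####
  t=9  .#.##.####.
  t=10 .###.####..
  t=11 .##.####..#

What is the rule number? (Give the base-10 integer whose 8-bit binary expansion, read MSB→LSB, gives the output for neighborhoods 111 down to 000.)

173

  nb ###: next=#  (t=0,i=5, bit7=1)
  nb ##.: next=.  (t=0,i=1, bit6=0)
  nb #.#: next=#  (t=1,i=10, bit5=1)
  nb #..: next=.  (t=0,i=2, bit4=0)
  nb .##: next=#  (t=0,i=0, bit3=1)
  nb .#.: next=#  (t=1,i=0, bit2=1)
  nb ..#: next=.  (t=0,i=3, bit1=0)
  nb ...: next=#  (t=0,i=9, bit0=1)
  bits 10101101 = 173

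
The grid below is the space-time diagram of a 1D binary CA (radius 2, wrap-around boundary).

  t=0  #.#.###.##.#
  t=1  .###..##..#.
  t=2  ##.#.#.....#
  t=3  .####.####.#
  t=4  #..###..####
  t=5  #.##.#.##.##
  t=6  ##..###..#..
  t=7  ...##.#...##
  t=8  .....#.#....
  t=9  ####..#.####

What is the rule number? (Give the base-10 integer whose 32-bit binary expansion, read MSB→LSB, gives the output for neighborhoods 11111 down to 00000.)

4230549379

  ##### -> #   bit 31 = 1  t=4,i=10
  ####. -> #   bit 30 = 1  t=3,i=3
  ###.# -> #   bit 29 = 1  t=0,i=6
  ###.. -> #   bit 28 = 1  t=1,i=3
  ##.## -> #   bit 27 = 1  t=0,i=7
  ##.#. -> #   bit 26 = 1  t=0,i=1
  ##..# -> .   bit 25 = 0  t=1,i=4
  ##... -> .   bit 24 = 0  t=7,i=0
  #.### -> .   bit 23 = 0  t=0,i=4
  #.##. -> .   bit 22 = 0  t=0,i=8
  #.#.# -> #   bit 21 = 1  t=0,i=2
  #.#.. -> .   bit 20 = 0  t=2,i=5
  #..## -> #   bit 19 = 1  t=1,i=0
  #..#. -> .   bit 18 = 0  t=1,i=9
  #...# -> .   bit 17 = 0  t=7,i=1
  #.... -> #   bit 16 = 1  t=2,i=7
  .#### -> .   bit 15 = 0  t=3,i=2
  .###. -> .   bit 14 = 0  t=0,i=5
  .##.# -> .   bit 13 = 0  t=0,i=0
  .##.. -> .   bit 12 = 0  t=1,i=7
  .#.## -> #   bit 11 = 1  t=0,i=3
  .#.#. -> #   bit 10 = 1  t=2,i=4
  .#..# -> #   bit 9 = 1  t=1,i=11
  .#... -> #   bit 8 = 1  t=2,i=6
  ..### -> #   bit 7 = 1  t=1,i=1
  ..##. -> .   bit 6 = 0  t=1,i=6
  ..#.# -> .   bit 5 = 0  t=8,i=5
  ..#.. -> .   bit 4 = 0  t=1,i=10
  ...## -> .   bit 3 = 0  t=2,i=10
  ...#. -> .   bit 2 = 0  t=8,i=4
  ....# -> #   bit 1 = 1  t=2,i=9
  ..... -> #   bit 0 = 1  t=2,i=8
  bits 11111100001010010000111110000011 = 4230549379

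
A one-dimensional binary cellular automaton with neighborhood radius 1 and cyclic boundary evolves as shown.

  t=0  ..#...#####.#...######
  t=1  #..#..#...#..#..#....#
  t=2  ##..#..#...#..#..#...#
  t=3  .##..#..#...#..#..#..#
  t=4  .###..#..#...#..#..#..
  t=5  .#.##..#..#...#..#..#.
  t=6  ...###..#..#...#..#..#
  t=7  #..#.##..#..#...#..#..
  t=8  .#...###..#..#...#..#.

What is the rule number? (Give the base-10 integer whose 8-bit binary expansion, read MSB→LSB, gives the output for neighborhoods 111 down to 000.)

88

  ### -> .   bit 7 = 0  t=0,i=7
  ##. -> #   bit 6 = 1  t=0,i=10
  #.# -> .   bit 5 = 0  t=0,i=11
  #.. -> #   bit 4 = 1  t=0,i=0
  .## -> #   bit 3 = 1  t=0,i=6
  .#. -> .   bit 2 = 0  t=0,i=2
  ..# -> .   bit 1 = 0  t=0,i=1
  ... -> .   bit 0 = 0  t=0,i=4
  bits 01011000 = 88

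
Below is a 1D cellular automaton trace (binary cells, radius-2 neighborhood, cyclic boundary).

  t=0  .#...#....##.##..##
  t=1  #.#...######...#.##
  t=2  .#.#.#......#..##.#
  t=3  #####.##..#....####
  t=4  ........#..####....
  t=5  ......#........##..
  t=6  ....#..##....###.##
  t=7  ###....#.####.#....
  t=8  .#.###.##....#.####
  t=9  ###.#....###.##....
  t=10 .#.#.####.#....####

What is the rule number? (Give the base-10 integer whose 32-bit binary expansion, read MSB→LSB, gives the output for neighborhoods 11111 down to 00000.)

  #####|.  b31=0 t=1,i=8
  ####.|.  b30=0 t=1,i=10
  ###.#|.  b29=0 t=1,i=0
  ###..|.  b28=0 t=1,i=11
  ##.##|.  b27=0 t=0,i=12
  ##.#.|#  b26=1 t=0,i=0
  ##..#|#  b25=1 t=0,i=15
  ##...|#  b24=1 t=1,i=12
  #.###|.  b23=0 t=1,i=17
  #.##.|.  b22=0 t=0,i=13
  #.#.#|#  b21=1 t=2,i=1
  #.#..|.  b20=0 t=0,i=1
  #..##|.  b19=0 t=0,i=16
  #..#.|.  b18=0 t=3,i=9
  #...#|.  b17=0 t=0,i=3
  #....|#  b16=1 t=0,i=7
  .####|.  b15=0 t=1,i=7
  .###.|#  b14=1 t=1,i=18
  .##.#|#  b13=1 t=0,i=11
  .##..|.  b12=0 t=0,i=14
  .#.##|#  b11=1 t=1,i=16
  .#.#.|#  b10=1 t=2,i=0
  .#..#|.  b9=0 t=2,i=13
  .#...|#  b8=1 t=0,i=2
  ..###|.  b7=0 t=1,i=6
  ..##.|#  b6=1 t=0,i=10
  ..#.#|#  b5=1 t=1,i=15
  ..#..|.  b4=0 t=0,i=5
  ...##|#  b3=1 t=0,i=9
  ...#.|.  b2=0 t=0,i=4
  ....#|#  b1=1 t=0,i=8
  .....|.  b0=0 t=2,i=8
  bits 00000111001000010110110101101010 = 119631210

119631210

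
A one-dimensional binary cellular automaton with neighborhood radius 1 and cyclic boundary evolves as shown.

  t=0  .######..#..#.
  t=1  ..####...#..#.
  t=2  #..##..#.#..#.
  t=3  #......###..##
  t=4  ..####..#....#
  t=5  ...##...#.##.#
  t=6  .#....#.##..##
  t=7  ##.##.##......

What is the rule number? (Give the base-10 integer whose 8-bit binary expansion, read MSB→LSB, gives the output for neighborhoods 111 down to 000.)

  ###|#  b7=1 t=0,i=2
  ##.|.  b6=0 t=0,i=6
  #.#|#  b5=1 t=2,i=8
  #..|.  b4=0 t=0,i=7
  .##|.  b3=0 t=0,i=1
  .#.|#  b2=1 t=0,i=9
  ..#|.  b1=0 t=0,i=0
  ...|#  b0=1 t=1,i=0
  bits 10100101 = 165

165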